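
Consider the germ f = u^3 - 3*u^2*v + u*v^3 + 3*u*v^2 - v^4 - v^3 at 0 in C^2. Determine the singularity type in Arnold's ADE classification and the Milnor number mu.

Type E7, Milnor number mu = 7.

The Hessian of f at 0 has rank 0. Corank 2; j^3 = (u - v)^3 is a perfect cube, so E-series; the 4-jet and mu = 7 give E_7.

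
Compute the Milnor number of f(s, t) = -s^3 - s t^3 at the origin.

7

The Hessian of f at 0 has rank 0. Corank 2; j^3 = -s^3 is a perfect cube, so E-series; the 4-jet and mu = 7 give E_7.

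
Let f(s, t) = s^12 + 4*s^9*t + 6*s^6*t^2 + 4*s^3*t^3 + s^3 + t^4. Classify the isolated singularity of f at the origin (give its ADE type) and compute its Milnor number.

Type E_6, Milnor number mu = 6.

The Hessian of f at 0 is [[0, 0], [0, 0]] with rank 0, so corank 2. A Groebner basis of the Jacobian ideal J(f) in C{s,t} is {t^3, s^2}; counting standard monomials gives mu = 6. Corank 2; j^3 = s^3 is a perfect cube, so E-series; the 4-jet and mu = 6 give E_6.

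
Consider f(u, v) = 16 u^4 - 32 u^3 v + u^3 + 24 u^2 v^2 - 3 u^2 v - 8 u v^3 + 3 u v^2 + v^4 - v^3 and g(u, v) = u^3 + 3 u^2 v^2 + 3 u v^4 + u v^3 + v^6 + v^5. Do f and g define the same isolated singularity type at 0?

The Hessian of f at 0 is [[0, 0], [0, 0]] with rank 0, so corank 2. A Groebner basis of the Jacobian ideal J(f) in C{u,v} is {v^4, u*v^2 - 5*v^3/6, u^2 - 2*u*v + v^2}; counting standard monomials gives mu = 6. Corank 2; j^3 = (u - v)^3 is a perfect cube, so E-series; the 4-jet and mu = 6 give E_6. The Hessian of g at 0 is [[0, 0], [0, 0]] with rank 0, so corank 2. A Groebner basis of the Jacobian ideal J(g) in C{u,v} is {-u^2 + v^4 - v^3/3, u^3, u^2*v + u^2/3 + v^3/9, u^2 + u*v^2 + v^3/3}; counting standard monomials gives mu = 7. Corank 2; j^3 = u^3 is a perfect cube, so E-series; the 4-jet and mu = 7 give E_7. f is E_6 but g is E_7, hence not right-equivalent.

No.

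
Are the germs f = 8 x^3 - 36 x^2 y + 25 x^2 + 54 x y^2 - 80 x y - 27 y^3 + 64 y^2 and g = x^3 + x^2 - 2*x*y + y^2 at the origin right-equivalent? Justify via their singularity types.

The Hessian of f at 0 is [[50, -80], [-80, 128]] with rank 1, so corank 1. A Groebner basis of the Jacobian ideal J(f) in C{x,y} is {y^2, x - 8*y/5}; counting standard monomials gives mu = 2. Corank 1: A-series; mu = 2 gives A_2. The Hessian of g at 0 is [[2, -2], [-2, 2]] with rank 1, so corank 1. A Groebner basis of the Jacobian ideal J(g) in C{x,y} is {y^2, x - y}; counting standard monomials gives mu = 2. Corank 1: A-series; mu = 2 gives A_2. Both have type A_2, hence right-equivalent.

Yes.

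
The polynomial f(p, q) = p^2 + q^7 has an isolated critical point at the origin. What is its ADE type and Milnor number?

Type A6, Milnor number mu = 6.

The Hessian of f at 0 has rank 1. Corank 1: A-series; mu = 6 gives A_6.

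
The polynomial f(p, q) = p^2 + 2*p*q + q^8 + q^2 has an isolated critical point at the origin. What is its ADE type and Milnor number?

Type A_{7}, Milnor number mu = 7.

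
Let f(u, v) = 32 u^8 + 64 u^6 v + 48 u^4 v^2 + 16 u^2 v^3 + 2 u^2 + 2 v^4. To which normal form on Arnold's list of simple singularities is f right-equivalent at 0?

The Hessian of f at 0 is [[4, 0], [0, 0]] with rank 1, so corank 1. A Groebner basis of the Jacobian ideal J(f) in C{u,v} is {v^3, u}; counting standard monomials gives mu = 3. Corank 1: A-series; mu = 3 gives A_3.

A_3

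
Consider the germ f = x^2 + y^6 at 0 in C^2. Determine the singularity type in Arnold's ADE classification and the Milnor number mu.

The Hessian of f at 0 has rank 1. Corank 1: A-series; mu = 5 gives A_5.

Type A_{5}, Milnor number mu = 5.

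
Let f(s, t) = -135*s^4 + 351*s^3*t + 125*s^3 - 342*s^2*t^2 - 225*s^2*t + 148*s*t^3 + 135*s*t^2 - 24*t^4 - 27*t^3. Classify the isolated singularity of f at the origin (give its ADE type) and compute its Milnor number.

Type E_7, Milnor number mu = 7.

The Hessian of f at 0 has rank 0. Corank 2; j^3 = (5*s - 3*t)^3 is a perfect cube, so E-series; the 4-jet and mu = 7 give E_7.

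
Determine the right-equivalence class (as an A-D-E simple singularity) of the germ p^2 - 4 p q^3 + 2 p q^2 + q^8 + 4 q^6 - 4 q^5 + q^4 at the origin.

The Hessian of f at 0 is [[2, 0], [0, 0]] with rank 1, so corank 1. A Groebner basis of the Jacobian ideal J(f) in C{p,q} is {p^3 + p^2/4 + p*q^2/2 + p*q/8 + p/16 + q^2/16, p^2*q + p^2 + 3*p*q^2/2 + p*q/4 + p/8 + q^2/8, -p/2 + q^3 - q^2/2}; counting standard monomials gives mu = 7. Corank 1: A-series; mu = 7 gives A_7.

A_{7}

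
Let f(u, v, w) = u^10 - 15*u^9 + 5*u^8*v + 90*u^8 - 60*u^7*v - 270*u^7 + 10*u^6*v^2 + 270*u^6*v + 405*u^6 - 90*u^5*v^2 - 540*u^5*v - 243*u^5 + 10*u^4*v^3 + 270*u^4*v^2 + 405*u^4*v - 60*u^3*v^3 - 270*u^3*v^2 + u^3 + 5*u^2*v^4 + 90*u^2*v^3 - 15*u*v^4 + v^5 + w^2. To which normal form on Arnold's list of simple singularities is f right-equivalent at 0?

E_{8}

The Hessian of f at 0 has rank 1. Corank 2; j^3 = u^3 is a perfect cube, so E-series; the 5-jet and mu = 8 give E_8.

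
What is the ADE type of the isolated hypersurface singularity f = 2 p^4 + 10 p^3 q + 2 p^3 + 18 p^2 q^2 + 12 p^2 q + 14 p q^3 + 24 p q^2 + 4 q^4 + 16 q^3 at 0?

E7

The Hessian of f at 0 is [[0, 0], [0, 0]] with rank 0, so corank 2. A Groebner basis of the Jacobian ideal J(f) in C{p,q} is {3*p^2 + 12*p*q + q^4 - q^3 + 12*q^2, p^3 + 18*p^2 + 72*p*q + 2*q^3 + 72*q^2, p^2*q - 7*p^2 - 28*p*q - 5*q^3/3 - 28*q^2, 2*p^2 + p*q^2 + 8*p*q + 4*q^3/3 + 8*q^2}; counting standard monomials gives mu = 7. Corank 2; j^3 = 2*(p + 2*q)^3 is a perfect cube, so E-series; the 4-jet and mu = 7 give E_7.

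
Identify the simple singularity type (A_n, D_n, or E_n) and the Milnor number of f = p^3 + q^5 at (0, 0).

Type E_{8}, Milnor number mu = 8.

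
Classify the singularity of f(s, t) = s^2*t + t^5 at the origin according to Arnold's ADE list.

D_6

The Hessian of f at 0 is [[0, 0], [0, 0]] with rank 0, so corank 2. A Groebner basis of the Jacobian ideal J(f) in C{s,t} is {s^2/5 + t^4, s^3, s*t}; counting standard monomials gives mu = 6. Corank 2; j^3 = s^2*t has shape L^2 M (L != M), so D-series; mu = 6 gives D_6.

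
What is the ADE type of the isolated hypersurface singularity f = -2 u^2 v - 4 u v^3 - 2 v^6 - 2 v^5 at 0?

D_{7}

The Hessian of f at 0 is [[0, 0], [0, 0]] with rank 0, so corank 2. A Groebner basis of the Jacobian ideal J(f) in C{u,v} is {u^3, u^2*v + u^2/6 + u*v^2/6, u*v + v^3}; counting standard monomials gives mu = 7. Corank 2; j^3 = -2*u^2*v has shape L^2 M (L != M), so D-series; mu = 7 gives D_7.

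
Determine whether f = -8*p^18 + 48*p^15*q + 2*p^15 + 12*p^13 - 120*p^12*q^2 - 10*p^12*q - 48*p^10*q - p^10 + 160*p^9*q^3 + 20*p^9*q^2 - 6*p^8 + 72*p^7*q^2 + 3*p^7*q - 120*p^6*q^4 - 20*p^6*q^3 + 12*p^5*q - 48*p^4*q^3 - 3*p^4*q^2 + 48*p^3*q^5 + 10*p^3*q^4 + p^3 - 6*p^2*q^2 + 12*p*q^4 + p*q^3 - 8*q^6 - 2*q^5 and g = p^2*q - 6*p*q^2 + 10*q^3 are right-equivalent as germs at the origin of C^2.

No.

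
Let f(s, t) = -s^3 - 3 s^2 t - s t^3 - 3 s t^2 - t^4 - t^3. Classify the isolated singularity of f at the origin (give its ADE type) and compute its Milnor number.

Type E7, Milnor number mu = 7.

The Hessian of f at 0 has rank 0. Corank 2; j^3 = -(s + t)^3 is a perfect cube, so E-series; the 4-jet and mu = 7 give E_7.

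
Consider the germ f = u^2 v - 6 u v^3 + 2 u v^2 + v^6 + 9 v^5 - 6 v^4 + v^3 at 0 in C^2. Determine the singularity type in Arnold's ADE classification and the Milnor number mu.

Type D_7, Milnor number mu = 7.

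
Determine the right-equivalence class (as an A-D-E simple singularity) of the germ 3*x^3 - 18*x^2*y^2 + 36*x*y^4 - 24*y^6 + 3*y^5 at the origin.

E_{8}

The Hessian of f at 0 is [[0, 0], [0, 0]] with rank 0, so corank 2. A Groebner basis of the Jacobian ideal J(f) in C{x,y} is {y^4, x^3, -x^2/4 + x*y^2}; counting standard monomials gives mu = 8. Corank 2; j^3 = 3*x^3 is a perfect cube, so E-series; the 5-jet and mu = 8 give E_8.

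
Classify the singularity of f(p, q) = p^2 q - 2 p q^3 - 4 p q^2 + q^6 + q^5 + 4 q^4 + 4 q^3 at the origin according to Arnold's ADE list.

D_7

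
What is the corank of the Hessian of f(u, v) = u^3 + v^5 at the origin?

2

Hessian at 0 has rank 0.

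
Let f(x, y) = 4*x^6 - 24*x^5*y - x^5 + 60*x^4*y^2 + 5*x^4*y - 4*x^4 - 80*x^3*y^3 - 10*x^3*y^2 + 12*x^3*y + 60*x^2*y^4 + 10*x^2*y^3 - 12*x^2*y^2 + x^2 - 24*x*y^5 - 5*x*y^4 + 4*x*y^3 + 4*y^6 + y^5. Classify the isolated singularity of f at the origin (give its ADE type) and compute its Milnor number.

The Hessian of f at 0 is [[2, 0], [0, 0]] with rank 1, so corank 1. A Groebner basis of the Jacobian ideal J(f) in C{x,y} is {x/2 + y^3, x^2, x*y}; counting standard monomials gives mu = 4. Corank 1: A-series; mu = 4 gives A_4.

Type A_4, Milnor number mu = 4.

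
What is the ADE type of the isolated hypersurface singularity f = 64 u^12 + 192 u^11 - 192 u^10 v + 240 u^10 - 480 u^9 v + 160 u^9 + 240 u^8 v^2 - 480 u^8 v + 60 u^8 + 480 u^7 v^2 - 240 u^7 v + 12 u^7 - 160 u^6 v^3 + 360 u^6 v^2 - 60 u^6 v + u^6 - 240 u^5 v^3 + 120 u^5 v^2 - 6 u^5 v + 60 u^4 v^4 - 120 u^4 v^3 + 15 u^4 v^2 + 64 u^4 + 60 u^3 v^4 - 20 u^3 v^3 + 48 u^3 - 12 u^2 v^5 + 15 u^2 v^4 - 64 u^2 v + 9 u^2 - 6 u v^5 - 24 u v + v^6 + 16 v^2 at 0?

A_{5}

The Hessian of f at 0 is [[18, -24], [-24, 32]] with rank 1, so corank 1. A Groebner basis of the Jacobian ideal J(f) in C{u,v} is {u*v^2 + 27*u*v/32 + 81*u/1024 - 3*v^2/4 - 27*v/256, 135*u*v/128 + 243*u/2048 + v^3 - 27*v^2/32 - 81*v/512, u^2 + 3*u/8 - v/2}; counting standard monomials gives mu = 5. Corank 1: A-series; mu = 5 gives A_5.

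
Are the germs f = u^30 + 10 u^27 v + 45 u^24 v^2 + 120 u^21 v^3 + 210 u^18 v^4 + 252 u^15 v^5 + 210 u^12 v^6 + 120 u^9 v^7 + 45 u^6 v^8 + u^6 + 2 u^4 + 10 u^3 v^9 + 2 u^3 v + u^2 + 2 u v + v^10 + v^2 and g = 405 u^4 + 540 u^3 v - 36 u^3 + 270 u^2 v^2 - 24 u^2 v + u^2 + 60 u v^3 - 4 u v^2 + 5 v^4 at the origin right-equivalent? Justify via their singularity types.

No.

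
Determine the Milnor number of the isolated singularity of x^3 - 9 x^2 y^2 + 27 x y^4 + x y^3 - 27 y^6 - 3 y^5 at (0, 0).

7

The Hessian of f at 0 has rank 0. Corank 2; j^3 = x^3 is a perfect cube, so E-series; the 4-jet and mu = 7 give E_7.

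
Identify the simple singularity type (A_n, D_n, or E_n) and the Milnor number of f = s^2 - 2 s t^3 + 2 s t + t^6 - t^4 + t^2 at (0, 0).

The Hessian of f at 0 is [[2, 2], [2, 2]] with rank 1, so corank 1. A Groebner basis of the Jacobian ideal J(f) in C{s,t} is {t^3, s + t}; counting standard monomials gives mu = 3. Corank 1: A-series; mu = 3 gives A_3.

Type A_{3}, Milnor number mu = 3.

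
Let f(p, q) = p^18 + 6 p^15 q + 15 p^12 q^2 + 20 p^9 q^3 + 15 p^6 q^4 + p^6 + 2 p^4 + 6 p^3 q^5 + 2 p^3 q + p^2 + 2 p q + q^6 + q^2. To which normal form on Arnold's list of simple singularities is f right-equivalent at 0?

The Hessian of f at 0 has rank 1. Corank 1: A-series; mu = 5 gives A_5.

A_{5}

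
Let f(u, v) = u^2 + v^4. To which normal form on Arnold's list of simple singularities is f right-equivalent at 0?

A_3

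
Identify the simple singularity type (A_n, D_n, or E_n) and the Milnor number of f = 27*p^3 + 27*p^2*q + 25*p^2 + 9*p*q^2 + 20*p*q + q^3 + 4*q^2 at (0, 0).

Type A2, Milnor number mu = 2.

The Hessian of f at 0 is [[50, 20], [20, 8]] with rank 1, so corank 1. A Groebner basis of the Jacobian ideal J(f) in C{p,q} is {q^2, p + 2*q/5}; counting standard monomials gives mu = 2. Corank 1: A-series; mu = 2 gives A_2.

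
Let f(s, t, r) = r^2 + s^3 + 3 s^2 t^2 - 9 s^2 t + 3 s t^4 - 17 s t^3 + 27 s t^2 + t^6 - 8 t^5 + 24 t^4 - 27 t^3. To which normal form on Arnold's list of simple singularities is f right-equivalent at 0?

The Hessian of f at 0 is [[0, 0, 0], [0, 0, 0], [0, 0, 2]] with rank 1, so corank 2. A Groebner basis of the Jacobian ideal J(f) in C{s,t,r} is {-s^2 + 6*s*t + t^4 - t^3/3 - 9*t^2, s^3 + 30*s^2 - 180*s*t - 17*t^3 + 270*t^2, s^2*t + 19*s^2/3 - 38*s*t - 62*t^3/9 + 57*t^2, s^2 + s*t^2 - 6*s*t - 8*t^3/3 + 9*t^2, r}; counting standard monomials gives mu = 7. Corank 2; j^3 = (s - 3*t)^3 is a perfect cube, so E-series; the 4-jet and mu = 7 give E_7.

E_{7}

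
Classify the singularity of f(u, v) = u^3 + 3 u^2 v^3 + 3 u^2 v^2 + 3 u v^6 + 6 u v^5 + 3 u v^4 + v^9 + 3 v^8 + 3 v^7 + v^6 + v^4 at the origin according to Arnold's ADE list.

E6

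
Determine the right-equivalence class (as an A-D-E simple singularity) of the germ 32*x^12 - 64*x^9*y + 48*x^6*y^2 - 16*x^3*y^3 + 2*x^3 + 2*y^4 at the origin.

E_{6}

The Hessian of f at 0 has rank 0. Corank 2; j^3 = 2*x^3 is a perfect cube, so E-series; the 4-jet and mu = 6 give E_6.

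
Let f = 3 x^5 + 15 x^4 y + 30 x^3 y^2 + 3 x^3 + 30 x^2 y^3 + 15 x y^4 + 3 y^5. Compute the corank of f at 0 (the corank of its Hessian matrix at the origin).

2

Hessian at 0 has rank 0.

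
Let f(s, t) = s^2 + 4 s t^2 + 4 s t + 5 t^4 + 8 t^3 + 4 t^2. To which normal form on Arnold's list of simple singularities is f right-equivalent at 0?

The Hessian of f at 0 is [[2, 4], [4, 8]] with rank 1, so corank 1. A Groebner basis of the Jacobian ideal J(f) in C{s,t} is {s^2 + 2*s + 4*t, s*t - s - 2*t, s/2 + t^2 + t}; counting standard monomials gives mu = 3. Corank 1: A-series; mu = 3 gives A_3.

A3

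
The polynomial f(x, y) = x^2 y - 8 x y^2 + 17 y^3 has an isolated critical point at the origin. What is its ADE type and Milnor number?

Type D_4, Milnor number mu = 4.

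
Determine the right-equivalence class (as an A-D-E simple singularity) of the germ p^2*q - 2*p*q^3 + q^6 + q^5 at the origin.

The Hessian of f at 0 has rank 0. Corank 2; j^3 = p^2*q has shape L^2 M (L != M), so D-series; mu = 7 gives D_7.

D7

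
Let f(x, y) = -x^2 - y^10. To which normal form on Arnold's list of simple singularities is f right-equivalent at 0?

A_{9}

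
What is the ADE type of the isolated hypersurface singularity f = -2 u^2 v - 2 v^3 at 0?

D4

The Hessian of f at 0 is [[0, 0], [0, 0]] with rank 0, so corank 2. A Groebner basis of the Jacobian ideal J(f) in C{u,v} is {v^3, u^2 + 3*v^2, u*v}; counting standard monomials gives mu = 4. Corank 2; j^3 = -2*v*(u^2 + v^2) splits into three distinct lines over C (the quadratic factor has nonzero discriminant), so D_4.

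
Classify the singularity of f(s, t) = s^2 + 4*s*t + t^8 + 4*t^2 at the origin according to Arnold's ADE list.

A_7

The Hessian of f at 0 is [[2, 4], [4, 8]] with rank 1, so corank 1. A Groebner basis of the Jacobian ideal J(f) in C{s,t} is {t^7, s + 2*t}; counting standard monomials gives mu = 7. Corank 1: A-series; mu = 7 gives A_7.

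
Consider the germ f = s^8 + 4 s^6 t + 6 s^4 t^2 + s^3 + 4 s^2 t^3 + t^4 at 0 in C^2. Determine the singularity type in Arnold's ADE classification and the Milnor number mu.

Type E6, Milnor number mu = 6.

The Hessian of f at 0 has rank 0. Corank 2; j^3 = s^3 is a perfect cube, so E-series; the 4-jet and mu = 6 give E_6.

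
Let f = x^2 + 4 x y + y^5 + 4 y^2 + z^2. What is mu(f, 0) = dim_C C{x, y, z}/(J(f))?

4

The Hessian of f at 0 is [[2, 4, 0], [4, 8, 0], [0, 0, 2]] with rank 2, so corank 1. A Groebner basis of the Jacobian ideal J(f) in C{x,y,z} is {y^4, x + 2*y, z}; counting standard monomials gives mu = 4. Corank 1: A-series; mu = 4 gives A_4.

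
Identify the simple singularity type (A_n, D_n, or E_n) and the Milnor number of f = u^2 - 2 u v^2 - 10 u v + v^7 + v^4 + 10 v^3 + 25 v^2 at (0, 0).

The Hessian of f at 0 is [[2, -10], [-10, 50]] with rank 1, so corank 1. A Groebner basis of the Jacobian ideal J(f) in C{u,v} is {u^3 - 15*u^2*v + 75*u^2 - 500*u*v + 625*u - 3125*v, -u + v^2 + 5*v}; counting standard monomials gives mu = 6. Corank 1: A-series; mu = 6 gives A_6.

Type A6, Milnor number mu = 6.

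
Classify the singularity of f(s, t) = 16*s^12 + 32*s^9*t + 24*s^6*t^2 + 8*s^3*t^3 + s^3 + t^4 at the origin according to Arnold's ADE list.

E_6

The Hessian of f at 0 is [[0, 0], [0, 0]] with rank 0, so corank 2. A Groebner basis of the Jacobian ideal J(f) in C{s,t} is {t^3, s^2}; counting standard monomials gives mu = 6. Corank 2; j^3 = s^3 is a perfect cube, so E-series; the 4-jet and mu = 6 give E_6.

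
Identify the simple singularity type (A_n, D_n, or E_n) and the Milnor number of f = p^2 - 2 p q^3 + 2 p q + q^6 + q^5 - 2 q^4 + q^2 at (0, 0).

The Hessian of f at 0 is [[2, 2], [2, 2]] with rank 1, so corank 1. A Groebner basis of the Jacobian ideal J(f) in C{p,q} is {-p + q^3 - q, p^2 - q^2, p*q + q^2}; counting standard monomials gives mu = 4. Corank 1: A-series; mu = 4 gives A_4.

Type A4, Milnor number mu = 4.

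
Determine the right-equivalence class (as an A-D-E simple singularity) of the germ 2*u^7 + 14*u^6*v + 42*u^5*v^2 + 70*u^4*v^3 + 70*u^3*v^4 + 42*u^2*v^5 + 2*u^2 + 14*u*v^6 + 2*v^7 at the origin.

A_6

The Hessian of f at 0 has rank 1. Corank 1: A-series; mu = 6 gives A_6.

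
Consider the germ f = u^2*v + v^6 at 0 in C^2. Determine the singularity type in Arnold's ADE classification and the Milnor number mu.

Type D_{7}, Milnor number mu = 7.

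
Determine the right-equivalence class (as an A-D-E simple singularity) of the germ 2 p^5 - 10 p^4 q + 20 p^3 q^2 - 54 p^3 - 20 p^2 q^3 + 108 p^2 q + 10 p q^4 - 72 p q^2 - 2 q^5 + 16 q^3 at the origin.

E8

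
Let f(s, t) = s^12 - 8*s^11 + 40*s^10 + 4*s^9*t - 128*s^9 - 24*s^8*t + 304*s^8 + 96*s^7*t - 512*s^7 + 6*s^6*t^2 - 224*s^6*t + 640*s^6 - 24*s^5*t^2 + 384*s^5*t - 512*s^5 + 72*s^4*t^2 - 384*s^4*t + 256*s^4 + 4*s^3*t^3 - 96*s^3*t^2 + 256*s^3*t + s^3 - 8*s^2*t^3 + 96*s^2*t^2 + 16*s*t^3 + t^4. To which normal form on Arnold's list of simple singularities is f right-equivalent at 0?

E6

The Hessian of f at 0 has rank 0. Corank 2; j^3 = s^3 is a perfect cube, so E-series; the 4-jet and mu = 6 give E_6.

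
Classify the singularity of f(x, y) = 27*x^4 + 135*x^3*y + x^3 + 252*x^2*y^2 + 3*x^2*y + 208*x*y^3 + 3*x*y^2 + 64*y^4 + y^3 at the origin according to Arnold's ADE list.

The Hessian of f at 0 has rank 0. Corank 2; j^3 = (x + y)^3 is a perfect cube, so E-series; the 4-jet and mu = 7 give E_7.

E7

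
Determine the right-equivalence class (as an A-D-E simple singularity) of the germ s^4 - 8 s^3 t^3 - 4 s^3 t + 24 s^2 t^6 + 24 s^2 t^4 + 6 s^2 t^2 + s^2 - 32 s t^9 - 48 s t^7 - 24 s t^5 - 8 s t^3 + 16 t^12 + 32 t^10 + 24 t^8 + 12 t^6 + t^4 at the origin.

A_3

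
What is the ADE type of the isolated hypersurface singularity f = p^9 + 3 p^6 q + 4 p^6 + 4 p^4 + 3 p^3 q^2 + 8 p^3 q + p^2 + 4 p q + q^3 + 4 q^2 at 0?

The Hessian of f at 0 is [[2, 4], [4, 8]] with rank 1, so corank 1. A Groebner basis of the Jacobian ideal J(f) in C{p,q} is {q^2, p + 2*q}; counting standard monomials gives mu = 2. Corank 1: A-series; mu = 2 gives A_2.

A2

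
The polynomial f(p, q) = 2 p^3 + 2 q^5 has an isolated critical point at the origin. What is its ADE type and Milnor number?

The Hessian of f at 0 is [[0, 0], [0, 0]] with rank 0, so corank 2. A Groebner basis of the Jacobian ideal J(f) in C{p,q} is {q^4, p^2}; counting standard monomials gives mu = 8. Corank 2; j^3 = 2*p^3 is a perfect cube, so E-series; the 5-jet and mu = 8 give E_8.

Type E8, Milnor number mu = 8.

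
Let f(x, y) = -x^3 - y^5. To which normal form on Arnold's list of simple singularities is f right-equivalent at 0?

E_{8}

The Hessian of f at 0 has rank 0. Corank 2; j^3 = -x^3 is a perfect cube, so E-series; the 5-jet and mu = 8 give E_8.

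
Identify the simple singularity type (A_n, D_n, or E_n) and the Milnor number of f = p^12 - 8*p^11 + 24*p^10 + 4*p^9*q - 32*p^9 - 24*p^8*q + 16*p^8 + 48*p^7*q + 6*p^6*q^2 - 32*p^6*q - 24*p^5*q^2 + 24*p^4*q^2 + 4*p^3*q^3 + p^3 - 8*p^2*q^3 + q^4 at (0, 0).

Type E_6, Milnor number mu = 6.

The Hessian of f at 0 is [[0, 0], [0, 0]] with rank 0, so corank 2. A Groebner basis of the Jacobian ideal J(f) in C{p,q} is {q^3, p^2}; counting standard monomials gives mu = 6. Corank 2; j^3 = p^3 is a perfect cube, so E-series; the 4-jet and mu = 6 give E_6.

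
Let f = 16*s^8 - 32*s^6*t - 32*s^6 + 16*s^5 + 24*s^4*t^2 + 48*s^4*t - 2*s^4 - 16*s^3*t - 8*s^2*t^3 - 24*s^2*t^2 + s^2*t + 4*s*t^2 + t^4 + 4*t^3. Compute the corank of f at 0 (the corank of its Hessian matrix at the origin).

2

Hessian at 0 has rank 0.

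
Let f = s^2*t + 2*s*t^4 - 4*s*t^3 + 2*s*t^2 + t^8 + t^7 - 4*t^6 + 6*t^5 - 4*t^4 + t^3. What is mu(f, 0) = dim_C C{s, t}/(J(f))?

The Hessian of f at 0 has rank 0. Corank 2; j^3 = t*(s + t)^2 has shape L^2 M (L != M), so D-series; mu = 9 gives D_9.

9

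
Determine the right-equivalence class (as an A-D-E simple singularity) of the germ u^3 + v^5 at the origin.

E8

The Hessian of f at 0 has rank 0. Corank 2; j^3 = u^3 is a perfect cube, so E-series; the 5-jet and mu = 8 give E_8.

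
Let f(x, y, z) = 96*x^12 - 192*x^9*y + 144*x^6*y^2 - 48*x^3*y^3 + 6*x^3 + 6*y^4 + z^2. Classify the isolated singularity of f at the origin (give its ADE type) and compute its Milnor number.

Type E_{6}, Milnor number mu = 6.

The Hessian of f at 0 has rank 1. Corank 2; j^3 = 6*x^3 is a perfect cube, so E-series; the 4-jet and mu = 6 give E_6.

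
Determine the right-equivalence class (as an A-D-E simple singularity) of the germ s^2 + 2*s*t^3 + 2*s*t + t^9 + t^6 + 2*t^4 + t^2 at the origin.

A_8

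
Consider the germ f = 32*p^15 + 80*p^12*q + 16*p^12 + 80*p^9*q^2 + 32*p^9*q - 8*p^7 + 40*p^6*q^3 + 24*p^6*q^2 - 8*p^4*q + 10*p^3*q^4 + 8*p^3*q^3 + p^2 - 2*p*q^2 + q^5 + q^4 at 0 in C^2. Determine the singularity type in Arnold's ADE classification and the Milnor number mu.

The Hessian of f at 0 has rank 1. Corank 1: A-series; mu = 4 gives A_4.

Type A_4, Milnor number mu = 4.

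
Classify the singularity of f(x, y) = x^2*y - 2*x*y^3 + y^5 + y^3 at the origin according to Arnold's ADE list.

D_4

The Hessian of f at 0 has rank 0. Corank 2; j^3 = y*(x^2 + y^2) splits into three distinct lines over C (the quadratic factor has nonzero discriminant), so D_4.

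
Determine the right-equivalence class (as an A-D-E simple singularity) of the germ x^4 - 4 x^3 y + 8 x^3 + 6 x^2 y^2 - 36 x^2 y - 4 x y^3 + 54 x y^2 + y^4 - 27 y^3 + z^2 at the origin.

E_{6}

The Hessian of f at 0 has rank 1. Corank 2; j^3 = (2*x - 3*y)^3 is a perfect cube, so E-series; the 4-jet and mu = 6 give E_6.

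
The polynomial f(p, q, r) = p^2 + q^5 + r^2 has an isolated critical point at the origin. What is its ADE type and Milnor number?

Type A4, Milnor number mu = 4.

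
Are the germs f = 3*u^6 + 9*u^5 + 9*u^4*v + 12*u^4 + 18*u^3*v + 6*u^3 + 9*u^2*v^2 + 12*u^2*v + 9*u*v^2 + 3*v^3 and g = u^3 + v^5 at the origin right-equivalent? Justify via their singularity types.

No.

The Hessian of f at 0 has rank 0. Corank 2; j^3 = 3*(u + v)*(2*u^2 + 2*u*v + v^2) splits into three distinct lines over C (the quadratic factor has nonzero discriminant), so D_4. The Hessian of g at 0 has rank 0. Corank 2; j^3 = u^3 is a perfect cube, so E-series; the 5-jet and mu = 8 give E_8. f is D_4 but g is E_8, hence not right-equivalent.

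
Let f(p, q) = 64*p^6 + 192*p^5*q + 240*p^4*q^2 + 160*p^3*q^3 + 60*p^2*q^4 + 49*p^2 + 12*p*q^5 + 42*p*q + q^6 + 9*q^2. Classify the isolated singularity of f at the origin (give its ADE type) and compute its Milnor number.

The Hessian of f at 0 is [[98, 42], [42, 18]] with rank 1, so corank 1. A Groebner basis of the Jacobian ideal J(f) in C{p,q} is {q^5, p + 3*q/7}; counting standard monomials gives mu = 5. Corank 1: A-series; mu = 5 gives A_5.

Type A5, Milnor number mu = 5.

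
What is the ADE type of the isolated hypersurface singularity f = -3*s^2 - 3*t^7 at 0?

The Hessian of f at 0 has rank 1. Corank 1: A-series; mu = 6 gives A_6.

A_6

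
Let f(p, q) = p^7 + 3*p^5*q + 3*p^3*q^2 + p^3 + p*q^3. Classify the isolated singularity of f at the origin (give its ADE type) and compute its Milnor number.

The Hessian of f at 0 has rank 0. Corank 2; j^3 = p^3 is a perfect cube, so E-series; the 4-jet and mu = 7 give E_7.

Type E_7, Milnor number mu = 7.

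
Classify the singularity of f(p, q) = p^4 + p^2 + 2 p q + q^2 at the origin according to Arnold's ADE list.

The Hessian of f at 0 has rank 1. Corank 1: A-series; mu = 3 gives A_3.

A3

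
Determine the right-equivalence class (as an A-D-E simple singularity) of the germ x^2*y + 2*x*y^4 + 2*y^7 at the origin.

D_8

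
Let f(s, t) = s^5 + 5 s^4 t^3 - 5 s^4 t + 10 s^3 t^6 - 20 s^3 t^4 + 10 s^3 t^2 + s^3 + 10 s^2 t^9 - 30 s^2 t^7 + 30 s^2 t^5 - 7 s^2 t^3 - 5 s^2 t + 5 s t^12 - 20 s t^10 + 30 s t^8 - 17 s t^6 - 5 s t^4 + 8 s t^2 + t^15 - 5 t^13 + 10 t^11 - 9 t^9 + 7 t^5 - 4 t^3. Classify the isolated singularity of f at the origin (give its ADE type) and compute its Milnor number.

The Hessian of f at 0 has rank 0. Corank 2; j^3 = (s - 2*t)^2*(s - t) has shape L^2 M (L != M), so D-series; mu = 6 gives D_6.

Type D_{6}, Milnor number mu = 6.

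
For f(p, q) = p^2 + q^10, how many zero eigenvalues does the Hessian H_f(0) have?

1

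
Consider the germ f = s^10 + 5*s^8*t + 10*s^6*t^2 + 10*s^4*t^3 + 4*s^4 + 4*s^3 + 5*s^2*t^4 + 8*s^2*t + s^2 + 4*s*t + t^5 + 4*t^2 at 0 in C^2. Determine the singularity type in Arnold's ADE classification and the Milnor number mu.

Type A4, Milnor number mu = 4.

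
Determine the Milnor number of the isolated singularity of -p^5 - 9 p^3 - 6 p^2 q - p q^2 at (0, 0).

6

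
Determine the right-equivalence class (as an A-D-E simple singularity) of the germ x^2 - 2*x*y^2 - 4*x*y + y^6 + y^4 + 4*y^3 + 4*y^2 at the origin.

A_5

The Hessian of f at 0 is [[2, -4], [-4, 8]] with rank 1, so corank 1. A Groebner basis of the Jacobian ideal J(f) in C{x,y} is {x^3 - 12*x^2 + 40*x*y - 32*x + 64*y, x^2*y - 4*x^2 + 12*x*y - 8*x + 16*y, -x + y^2 + 2*y}; counting standard monomials gives mu = 5. Corank 1: A-series; mu = 5 gives A_5.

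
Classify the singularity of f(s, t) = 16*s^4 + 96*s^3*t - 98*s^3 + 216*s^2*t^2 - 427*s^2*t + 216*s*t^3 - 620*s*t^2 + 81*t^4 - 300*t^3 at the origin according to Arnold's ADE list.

D5

The Hessian of f at 0 has rank 0. Corank 2; j^3 = -(2*s + 3*t)*(7*s + 10*t)^2 has shape L^2 M (L != M), so D-series; mu = 5 gives D_5.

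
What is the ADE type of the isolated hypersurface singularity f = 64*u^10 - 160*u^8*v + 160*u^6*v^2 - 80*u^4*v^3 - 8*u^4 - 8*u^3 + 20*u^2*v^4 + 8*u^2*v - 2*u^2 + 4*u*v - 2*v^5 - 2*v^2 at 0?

The Hessian of f at 0 is [[-4, 4], [4, -4]] with rank 1, so corank 1. A Groebner basis of the Jacobian ideal J(f) in C{u,v} is {-u/8 + v^3 - v^2/4 + v/8, u^2 + u/2 - v/2, u*v + u/4 - v^2/2 - v/4}; counting standard monomials gives mu = 4. Corank 1: A-series; mu = 4 gives A_4.

A4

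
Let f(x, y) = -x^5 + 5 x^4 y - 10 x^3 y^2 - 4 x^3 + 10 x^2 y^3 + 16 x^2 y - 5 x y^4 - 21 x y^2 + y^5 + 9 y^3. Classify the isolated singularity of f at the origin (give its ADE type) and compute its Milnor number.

The Hessian of f at 0 has rank 0. Corank 2; j^3 = -(x - y)*(2*x - 3*y)^2 has shape L^2 M (L != M), so D-series; mu = 6 gives D_6.

Type D_{6}, Milnor number mu = 6.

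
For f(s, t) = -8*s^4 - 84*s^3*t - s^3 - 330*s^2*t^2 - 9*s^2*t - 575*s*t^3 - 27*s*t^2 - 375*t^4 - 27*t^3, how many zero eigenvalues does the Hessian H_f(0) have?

Hessian at 0 has rank 0.

2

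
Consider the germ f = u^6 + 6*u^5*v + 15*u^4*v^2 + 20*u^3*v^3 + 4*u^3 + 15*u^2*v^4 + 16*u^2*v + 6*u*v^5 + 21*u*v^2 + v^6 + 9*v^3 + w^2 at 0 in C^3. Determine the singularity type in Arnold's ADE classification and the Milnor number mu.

The Hessian of f at 0 is [[0, 0, 0], [0, 0, 0], [0, 0, 2]] with rank 1, so corank 2. A Groebner basis of the Jacobian ideal J(f) in C{u,v,w} is {-32*u*v/3 + v^5 - 16*v^2, u*v^2 + 3*v^3/2, u^2 + 5*u*v/2 + 3*v^2/2, w}; counting standard monomials gives mu = 7. Corank 2; j^3 = (u + v)*(2*u + 3*v)^2 has shape L^2 M (L != M), so D-series; mu = 7 gives D_7.

Type D7, Milnor number mu = 7.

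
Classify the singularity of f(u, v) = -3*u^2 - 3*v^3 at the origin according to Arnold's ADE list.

A_2

The Hessian of f at 0 has rank 1. Corank 1: A-series; mu = 2 gives A_2.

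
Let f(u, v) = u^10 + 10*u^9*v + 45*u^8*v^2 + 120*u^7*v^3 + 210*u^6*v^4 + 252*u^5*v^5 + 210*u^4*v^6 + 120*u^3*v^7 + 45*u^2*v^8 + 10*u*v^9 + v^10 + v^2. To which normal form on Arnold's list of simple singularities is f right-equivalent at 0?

The Hessian of f at 0 is [[0, 0], [0, 2]] with rank 1, so corank 1. A Groebner basis of the Jacobian ideal J(f) in C{u,v} is {u^9, v}; counting standard monomials gives mu = 9. Corank 1: A-series; mu = 9 gives A_9.

A9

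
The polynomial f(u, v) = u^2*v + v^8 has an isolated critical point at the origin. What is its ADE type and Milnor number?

The Hessian of f at 0 has rank 0. Corank 2; j^3 = u^2*v has shape L^2 M (L != M), so D-series; mu = 9 gives D_9.

Type D_9, Milnor number mu = 9.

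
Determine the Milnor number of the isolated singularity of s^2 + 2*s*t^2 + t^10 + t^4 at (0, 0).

The Hessian of f at 0 is [[2, 0], [0, 0]] with rank 1, so corank 1. A Groebner basis of the Jacobian ideal J(f) in C{s,t} is {s^5, s^4*t, s + t^2}; counting standard monomials gives mu = 9. Corank 1: A-series; mu = 9 gives A_9.

9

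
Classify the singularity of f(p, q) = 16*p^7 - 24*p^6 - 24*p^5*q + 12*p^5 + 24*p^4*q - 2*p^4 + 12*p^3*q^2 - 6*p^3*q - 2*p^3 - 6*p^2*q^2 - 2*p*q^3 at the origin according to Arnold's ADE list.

E_{7}

The Hessian of f at 0 is [[0, 0], [0, 0]] with rank 0, so corank 2. A Groebner basis of the Jacobian ideal J(f) in C{p,q} is {3*p^2 + q^4 + q^3, p^3, p^2*q - p^2 - q^3/3, 2*p^2 + p*q^2 + 2*q^3/3}; counting standard monomials gives mu = 7. Corank 2; j^3 = -2*p^3 is a perfect cube, so E-series; the 4-jet and mu = 7 give E_7.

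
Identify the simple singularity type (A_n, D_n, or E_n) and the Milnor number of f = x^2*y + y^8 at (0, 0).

The Hessian of f at 0 is [[0, 0], [0, 0]] with rank 0, so corank 2. A Groebner basis of the Jacobian ideal J(f) in C{x,y} is {x^2/8 + y^7, x^3, x*y}; counting standard monomials gives mu = 9. Corank 2; j^3 = x^2*y has shape L^2 M (L != M), so D-series; mu = 9 gives D_9.

Type D_9, Milnor number mu = 9.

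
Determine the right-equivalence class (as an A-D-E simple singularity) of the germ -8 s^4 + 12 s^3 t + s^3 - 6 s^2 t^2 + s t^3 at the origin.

E_7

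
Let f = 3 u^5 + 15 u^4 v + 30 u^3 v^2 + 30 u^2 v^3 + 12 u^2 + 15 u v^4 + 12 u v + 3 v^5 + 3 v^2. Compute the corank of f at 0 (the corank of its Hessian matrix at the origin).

1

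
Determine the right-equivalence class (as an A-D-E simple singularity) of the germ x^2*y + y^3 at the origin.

The Hessian of f at 0 is [[0, 0], [0, 0]] with rank 0, so corank 2. A Groebner basis of the Jacobian ideal J(f) in C{x,y} is {y^3, x^2 + 3*y^2, x*y}; counting standard monomials gives mu = 4. Corank 2; j^3 = y*(x^2 + y^2) splits into three distinct lines over C (the quadratic factor has nonzero discriminant), so D_4.

D_{4}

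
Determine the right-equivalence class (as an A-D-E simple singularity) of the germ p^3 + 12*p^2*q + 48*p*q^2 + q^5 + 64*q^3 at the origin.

E8

The Hessian of f at 0 has rank 0. Corank 2; j^3 = (p + 4*q)^3 is a perfect cube, so E-series; the 5-jet and mu = 8 give E_8.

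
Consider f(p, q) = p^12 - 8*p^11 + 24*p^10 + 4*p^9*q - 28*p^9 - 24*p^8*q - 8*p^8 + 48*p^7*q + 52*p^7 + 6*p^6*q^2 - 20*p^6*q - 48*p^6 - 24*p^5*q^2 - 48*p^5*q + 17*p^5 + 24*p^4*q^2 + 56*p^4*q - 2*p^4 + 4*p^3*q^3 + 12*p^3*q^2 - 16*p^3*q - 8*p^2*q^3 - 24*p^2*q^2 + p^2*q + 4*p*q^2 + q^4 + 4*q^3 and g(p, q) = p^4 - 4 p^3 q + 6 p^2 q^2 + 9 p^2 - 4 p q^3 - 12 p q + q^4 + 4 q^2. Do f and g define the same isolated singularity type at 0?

No.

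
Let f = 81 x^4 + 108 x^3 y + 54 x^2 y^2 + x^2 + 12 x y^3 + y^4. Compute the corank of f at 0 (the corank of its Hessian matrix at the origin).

1

Hessian at 0 has rank 1.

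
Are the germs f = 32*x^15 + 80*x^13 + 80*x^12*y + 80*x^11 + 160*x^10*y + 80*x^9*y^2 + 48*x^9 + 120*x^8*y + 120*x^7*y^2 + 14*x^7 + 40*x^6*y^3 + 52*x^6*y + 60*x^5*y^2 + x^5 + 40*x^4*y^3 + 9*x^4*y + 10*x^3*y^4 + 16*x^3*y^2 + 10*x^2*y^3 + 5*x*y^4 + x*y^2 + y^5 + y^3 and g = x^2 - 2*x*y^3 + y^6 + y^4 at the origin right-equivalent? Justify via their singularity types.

No.

The Hessian of f at 0 has rank 0. Corank 2; j^3 = y^2*(x + y) has shape L^2 M (L != M), so D-series; mu = 6 gives D_6. The Hessian of g at 0 has rank 1. Corank 1: A-series; mu = 3 gives A_3. f is D_6 but g is A_3, hence not right-equivalent.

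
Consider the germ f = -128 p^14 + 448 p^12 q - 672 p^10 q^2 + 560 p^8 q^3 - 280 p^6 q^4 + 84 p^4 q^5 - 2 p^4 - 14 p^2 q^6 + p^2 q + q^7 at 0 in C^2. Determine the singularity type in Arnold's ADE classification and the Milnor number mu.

Type D_8, Milnor number mu = 8.

The Hessian of f at 0 has rank 0. Corank 2; j^3 = p^2*q has shape L^2 M (L != M), so D-series; mu = 8 gives D_8.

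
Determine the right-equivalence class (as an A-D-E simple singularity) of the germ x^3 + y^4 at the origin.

E_6

The Hessian of f at 0 has rank 0. Corank 2; j^3 = x^3 is a perfect cube, so E-series; the 4-jet and mu = 6 give E_6.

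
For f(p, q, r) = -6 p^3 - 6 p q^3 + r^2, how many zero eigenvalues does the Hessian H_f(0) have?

2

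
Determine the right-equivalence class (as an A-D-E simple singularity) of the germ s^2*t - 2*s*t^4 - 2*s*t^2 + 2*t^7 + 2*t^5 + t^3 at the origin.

D8

The Hessian of f at 0 is [[0, 0], [0, 0]] with rank 0, so corank 2. A Groebner basis of the Jacobian ideal J(f) in C{s,t} is {s^2/6 + s*t^3 - 4*s*t/3 + 7*t^2/6, -s*t + t^4 + t^2, s^3 - 3*s*t^2 + 2*t^3, s^2*t - 2*s*t^2 + t^3}; counting standard monomials gives mu = 8. Corank 2; j^3 = t*(s - t)^2 has shape L^2 M (L != M), so D-series; mu = 8 gives D_8.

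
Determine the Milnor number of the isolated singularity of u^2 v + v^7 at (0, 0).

The Hessian of f at 0 has rank 0. Corank 2; j^3 = u^2*v has shape L^2 M (L != M), so D-series; mu = 8 gives D_8.

8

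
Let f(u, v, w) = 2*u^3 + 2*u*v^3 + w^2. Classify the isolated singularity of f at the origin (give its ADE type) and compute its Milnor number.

The Hessian of f at 0 is [[0, 0, 0], [0, 0, 0], [0, 0, 2]] with rank 1, so corank 2. A Groebner basis of the Jacobian ideal J(f) in C{u,v,w} is {u^3, u*v^2, 3*u^2 + v^3, w}; counting standard monomials gives mu = 7. Corank 2; j^3 = 2*u^3 is a perfect cube, so E-series; the 4-jet and mu = 7 give E_7.

Type E_7, Milnor number mu = 7.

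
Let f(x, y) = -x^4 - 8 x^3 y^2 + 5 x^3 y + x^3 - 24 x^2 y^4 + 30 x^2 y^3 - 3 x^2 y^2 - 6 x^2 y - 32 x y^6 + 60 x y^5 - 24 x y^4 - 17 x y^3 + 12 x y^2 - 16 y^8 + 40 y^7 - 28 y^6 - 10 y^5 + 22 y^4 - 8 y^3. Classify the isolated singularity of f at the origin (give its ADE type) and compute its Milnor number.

Type E7, Milnor number mu = 7.

The Hessian of f at 0 has rank 0. Corank 2; j^3 = (x - 2*y)^3 is a perfect cube, so E-series; the 4-jet and mu = 7 give E_7.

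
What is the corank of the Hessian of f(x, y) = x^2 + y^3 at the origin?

The Hessian at 0 is [[2, 0], [0, 0]] of rank 1; hence corank 1.

1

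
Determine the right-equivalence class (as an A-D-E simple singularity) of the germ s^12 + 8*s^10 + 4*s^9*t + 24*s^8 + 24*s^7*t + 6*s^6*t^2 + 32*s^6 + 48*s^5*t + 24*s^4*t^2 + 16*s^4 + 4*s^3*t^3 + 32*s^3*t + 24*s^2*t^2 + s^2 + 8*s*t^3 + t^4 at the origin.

A_{3}

The Hessian of f at 0 is [[2, 0], [0, 0]] with rank 1, so corank 1. A Groebner basis of the Jacobian ideal J(f) in C{s,t} is {t^3, s}; counting standard monomials gives mu = 3. Corank 1: A-series; mu = 3 gives A_3.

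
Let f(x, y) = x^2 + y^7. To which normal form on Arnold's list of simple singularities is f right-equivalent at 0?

A_6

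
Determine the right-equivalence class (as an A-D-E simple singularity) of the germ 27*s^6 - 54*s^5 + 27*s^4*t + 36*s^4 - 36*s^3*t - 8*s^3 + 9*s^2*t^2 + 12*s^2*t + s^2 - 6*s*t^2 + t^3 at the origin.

A_{2}

The Hessian of f at 0 has rank 1. Corank 1: A-series; mu = 2 gives A_2.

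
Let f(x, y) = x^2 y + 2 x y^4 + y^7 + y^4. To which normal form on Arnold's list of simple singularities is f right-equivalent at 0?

D_{5}

The Hessian of f at 0 has rank 0. Corank 2; j^3 = x^2*y has shape L^2 M (L != M), so D-series; mu = 5 gives D_5.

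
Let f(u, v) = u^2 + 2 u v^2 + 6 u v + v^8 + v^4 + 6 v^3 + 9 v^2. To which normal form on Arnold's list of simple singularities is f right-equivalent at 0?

A_{7}

The Hessian of f at 0 has rank 1. Corank 1: A-series; mu = 7 gives A_7.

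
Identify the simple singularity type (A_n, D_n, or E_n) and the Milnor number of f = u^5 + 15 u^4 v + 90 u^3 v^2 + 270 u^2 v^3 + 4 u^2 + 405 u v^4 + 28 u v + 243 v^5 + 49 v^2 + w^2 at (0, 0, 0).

Type A_4, Milnor number mu = 4.

The Hessian of f at 0 has rank 2. Corank 1: A-series; mu = 4 gives A_4.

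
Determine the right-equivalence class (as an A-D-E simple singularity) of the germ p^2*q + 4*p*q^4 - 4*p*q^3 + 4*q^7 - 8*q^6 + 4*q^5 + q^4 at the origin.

The Hessian of f at 0 is [[0, 0], [0, 0]] with rank 0, so corank 2. A Groebner basis of the Jacobian ideal J(f) in C{p,q} is {p*q^2, -p*q/2 + q^3, p^2 + 2*p*q}; counting standard monomials gives mu = 5. Corank 2; j^3 = p^2*q has shape L^2 M (L != M), so D-series; mu = 5 gives D_5.

D_5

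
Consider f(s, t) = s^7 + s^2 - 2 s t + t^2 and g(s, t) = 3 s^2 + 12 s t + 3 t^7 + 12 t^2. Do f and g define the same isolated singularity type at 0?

The Hessian of f at 0 is [[2, -2], [-2, 2]] with rank 1, so corank 1. A Groebner basis of the Jacobian ideal J(f) in C{s,t} is {t^6, s - t}; counting standard monomials gives mu = 6. Corank 1: A-series; mu = 6 gives A_6. The Hessian of g at 0 is [[6, 12], [12, 24]] with rank 1, so corank 1. A Groebner basis of the Jacobian ideal J(g) in C{s,t} is {t^6, s + 2*t}; counting standard monomials gives mu = 6. Corank 1: A-series; mu = 6 gives A_6. Both have type A_6, hence right-equivalent.

Yes.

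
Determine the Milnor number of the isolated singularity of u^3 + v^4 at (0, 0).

6

The Hessian of f at 0 has rank 0. Corank 2; j^3 = u^3 is a perfect cube, so E-series; the 4-jet and mu = 6 give E_6.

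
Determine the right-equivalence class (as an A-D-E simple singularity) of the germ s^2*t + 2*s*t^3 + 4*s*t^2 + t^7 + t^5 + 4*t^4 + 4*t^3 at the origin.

D_8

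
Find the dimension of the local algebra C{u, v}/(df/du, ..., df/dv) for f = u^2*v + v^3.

4

The Hessian of f at 0 is [[0, 0], [0, 0]] with rank 0, so corank 2. A Groebner basis of the Jacobian ideal J(f) in C{u,v} is {v^3, u^2 + 3*v^2, u*v}; counting standard monomials gives mu = 4. Corank 2; j^3 = v*(u^2 + v^2) splits into three distinct lines over C (the quadratic factor has nonzero discriminant), so D_4.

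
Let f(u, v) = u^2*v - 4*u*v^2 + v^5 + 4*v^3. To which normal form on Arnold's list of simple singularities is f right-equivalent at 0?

D_{6}

The Hessian of f at 0 is [[0, 0], [0, 0]] with rank 0, so corank 2. A Groebner basis of the Jacobian ideal J(f) in C{u,v} is {u^2/5 + v^4 - 4*v^2/5, u^3 - 8*v^3, u*v - 2*v^2}; counting standard monomials gives mu = 6. Corank 2; j^3 = v*(u - 2*v)^2 has shape L^2 M (L != M), so D-series; mu = 6 gives D_6.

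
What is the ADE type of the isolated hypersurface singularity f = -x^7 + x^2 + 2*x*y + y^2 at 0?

The Hessian of f at 0 has rank 1. Corank 1: A-series; mu = 6 gives A_6.

A_6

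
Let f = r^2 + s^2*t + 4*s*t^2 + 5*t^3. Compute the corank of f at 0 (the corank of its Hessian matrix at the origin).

Hessian at 0 has rank 1.

2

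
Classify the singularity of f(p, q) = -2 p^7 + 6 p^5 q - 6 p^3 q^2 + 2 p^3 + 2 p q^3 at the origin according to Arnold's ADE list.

E7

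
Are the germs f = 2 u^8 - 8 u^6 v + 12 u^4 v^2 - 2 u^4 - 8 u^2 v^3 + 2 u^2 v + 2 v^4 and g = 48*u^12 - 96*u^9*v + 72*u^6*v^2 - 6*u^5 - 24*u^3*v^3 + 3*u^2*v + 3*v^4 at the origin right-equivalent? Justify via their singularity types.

Yes.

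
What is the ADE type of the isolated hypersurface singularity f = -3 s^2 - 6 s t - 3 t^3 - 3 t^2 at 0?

A_2

The Hessian of f at 0 has rank 1. Corank 1: A-series; mu = 2 gives A_2.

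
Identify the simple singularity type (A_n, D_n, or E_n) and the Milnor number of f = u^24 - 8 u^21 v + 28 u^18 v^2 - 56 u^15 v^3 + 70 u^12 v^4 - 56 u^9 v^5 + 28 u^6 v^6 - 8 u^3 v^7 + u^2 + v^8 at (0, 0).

Type A_{7}, Milnor number mu = 7.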